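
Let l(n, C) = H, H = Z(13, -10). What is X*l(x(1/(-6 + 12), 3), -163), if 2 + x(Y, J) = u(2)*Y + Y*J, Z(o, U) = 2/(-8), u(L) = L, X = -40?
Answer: 10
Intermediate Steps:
Z(o, U) = -1/4 (Z(o, U) = 2*(-1/8) = -1/4)
x(Y, J) = -2 + 2*Y + J*Y (x(Y, J) = -2 + (2*Y + Y*J) = -2 + (2*Y + J*Y) = -2 + 2*Y + J*Y)
H = -1/4 ≈ -0.25000
l(n, C) = -1/4
X*l(x(1/(-6 + 12), 3), -163) = -40*(-1/4) = 10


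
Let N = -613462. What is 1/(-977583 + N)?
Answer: -1/1591045 ≈ -6.2852e-7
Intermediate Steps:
1/(-977583 + N) = 1/(-977583 - 613462) = 1/(-1591045) = -1/1591045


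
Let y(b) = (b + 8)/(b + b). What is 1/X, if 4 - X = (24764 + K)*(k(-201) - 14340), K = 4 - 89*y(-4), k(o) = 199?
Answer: 2/701747133 ≈ 2.8500e-9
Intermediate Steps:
y(b) = (8 + b)/(2*b) (y(b) = (8 + b)/((2*b)) = (8 + b)*(1/(2*b)) = (8 + b)/(2*b))
K = 97/2 (K = 4 - 89*(8 - 4)/(2*(-4)) = 4 - 89*(-1)*4/(2*4) = 4 - 89*(-½) = 4 + 89/2 = 97/2 ≈ 48.500)
X = 701747133/2 (X = 4 - (24764 + 97/2)*(199 - 14340) = 4 - 49625*(-14141)/2 = 4 - 1*(-701747125/2) = 4 + 701747125/2 = 701747133/2 ≈ 3.5087e+8)
1/X = 1/(701747133/2) = 2/701747133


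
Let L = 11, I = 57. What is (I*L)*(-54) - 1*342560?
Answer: -376418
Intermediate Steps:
(I*L)*(-54) - 1*342560 = (57*11)*(-54) - 1*342560 = 627*(-54) - 342560 = -33858 - 342560 = -376418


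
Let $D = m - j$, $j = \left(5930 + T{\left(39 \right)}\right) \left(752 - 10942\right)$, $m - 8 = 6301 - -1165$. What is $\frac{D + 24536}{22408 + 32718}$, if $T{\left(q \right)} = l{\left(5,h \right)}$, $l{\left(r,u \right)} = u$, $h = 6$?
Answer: $\frac{30259925}{27563} \approx 1097.8$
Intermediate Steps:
$T{\left(q \right)} = 6$
$m = 7474$ ($m = 8 + \left(6301 - -1165\right) = 8 + \left(6301 + 1165\right) = 8 + 7466 = 7474$)
$j = -60487840$ ($j = \left(5930 + 6\right) \left(752 - 10942\right) = 5936 \left(-10190\right) = -60487840$)
$D = 60495314$ ($D = 7474 - -60487840 = 7474 + 60487840 = 60495314$)
$\frac{D + 24536}{22408 + 32718} = \frac{60495314 + 24536}{22408 + 32718} = \frac{60519850}{55126} = 60519850 \cdot \frac{1}{55126} = \frac{30259925}{27563}$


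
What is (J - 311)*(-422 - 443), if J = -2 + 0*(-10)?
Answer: 270745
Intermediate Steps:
J = -2 (J = -2 + 0 = -2)
(J - 311)*(-422 - 443) = (-2 - 311)*(-422 - 443) = -313*(-865) = 270745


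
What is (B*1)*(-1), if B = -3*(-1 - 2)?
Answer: -9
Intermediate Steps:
B = 9 (B = -3*(-3) = 9)
(B*1)*(-1) = (9*1)*(-1) = 9*(-1) = -9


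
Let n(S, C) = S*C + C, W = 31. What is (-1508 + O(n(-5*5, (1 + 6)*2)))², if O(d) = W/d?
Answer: 256764144961/112896 ≈ 2.2743e+6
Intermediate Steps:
n(S, C) = C + C*S (n(S, C) = C*S + C = C + C*S)
O(d) = 31/d
(-1508 + O(n(-5*5, (1 + 6)*2)))² = (-1508 + 31/((((1 + 6)*2)*(1 - 5*5))))² = (-1508 + 31/(((7*2)*(1 - 25))))² = (-1508 + 31/((14*(-24))))² = (-1508 + 31/(-336))² = (-1508 + 31*(-1/336))² = (-1508 - 31/336)² = (-506719/336)² = 256764144961/112896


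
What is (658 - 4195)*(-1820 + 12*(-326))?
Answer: 20274084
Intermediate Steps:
(658 - 4195)*(-1820 + 12*(-326)) = -3537*(-1820 - 3912) = -3537*(-5732) = 20274084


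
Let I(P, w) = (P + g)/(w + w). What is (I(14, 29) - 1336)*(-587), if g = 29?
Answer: 45460215/58 ≈ 7.8380e+5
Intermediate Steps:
I(P, w) = (29 + P)/(2*w) (I(P, w) = (P + 29)/(w + w) = (29 + P)/((2*w)) = (29 + P)*(1/(2*w)) = (29 + P)/(2*w))
(I(14, 29) - 1336)*(-587) = ((½)*(29 + 14)/29 - 1336)*(-587) = ((½)*(1/29)*43 - 1336)*(-587) = (43/58 - 1336)*(-587) = -77445/58*(-587) = 45460215/58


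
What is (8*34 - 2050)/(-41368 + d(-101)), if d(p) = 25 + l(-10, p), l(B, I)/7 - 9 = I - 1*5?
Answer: 889/21011 ≈ 0.042311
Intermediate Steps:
l(B, I) = 28 + 7*I (l(B, I) = 63 + 7*(I - 1*5) = 63 + 7*(I - 5) = 63 + 7*(-5 + I) = 63 + (-35 + 7*I) = 28 + 7*I)
d(p) = 53 + 7*p (d(p) = 25 + (28 + 7*p) = 53 + 7*p)
(8*34 - 2050)/(-41368 + d(-101)) = (8*34 - 2050)/(-41368 + (53 + 7*(-101))) = (272 - 2050)/(-41368 + (53 - 707)) = -1778/(-41368 - 654) = -1778/(-42022) = -1778*(-1/42022) = 889/21011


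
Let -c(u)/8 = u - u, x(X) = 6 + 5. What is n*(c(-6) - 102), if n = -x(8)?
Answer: 1122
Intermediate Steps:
x(X) = 11
c(u) = 0 (c(u) = -8*(u - u) = -8*0 = 0)
n = -11 (n = -1*11 = -11)
n*(c(-6) - 102) = -11*(0 - 102) = -11*(-102) = 1122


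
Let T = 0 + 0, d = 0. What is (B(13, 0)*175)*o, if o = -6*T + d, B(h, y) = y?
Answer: 0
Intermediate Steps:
T = 0
o = 0 (o = -6*0 + 0 = 0 + 0 = 0)
(B(13, 0)*175)*o = (0*175)*0 = 0*0 = 0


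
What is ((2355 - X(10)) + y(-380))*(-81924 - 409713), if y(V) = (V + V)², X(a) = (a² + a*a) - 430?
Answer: -285240412845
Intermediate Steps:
X(a) = -430 + 2*a² (X(a) = (a² + a²) - 430 = 2*a² - 430 = -430 + 2*a²)
y(V) = 4*V² (y(V) = (2*V)² = 4*V²)
((2355 - X(10)) + y(-380))*(-81924 - 409713) = ((2355 - (-430 + 2*10²)) + 4*(-380)²)*(-81924 - 409713) = ((2355 - (-430 + 2*100)) + 4*144400)*(-491637) = ((2355 - (-430 + 200)) + 577600)*(-491637) = ((2355 - 1*(-230)) + 577600)*(-491637) = ((2355 + 230) + 577600)*(-491637) = (2585 + 577600)*(-491637) = 580185*(-491637) = -285240412845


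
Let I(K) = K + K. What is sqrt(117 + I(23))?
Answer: sqrt(163) ≈ 12.767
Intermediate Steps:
I(K) = 2*K
sqrt(117 + I(23)) = sqrt(117 + 2*23) = sqrt(117 + 46) = sqrt(163)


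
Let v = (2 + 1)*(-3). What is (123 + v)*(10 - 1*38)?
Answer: -3192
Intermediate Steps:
v = -9 (v = 3*(-3) = -9)
(123 + v)*(10 - 1*38) = (123 - 9)*(10 - 1*38) = 114*(10 - 38) = 114*(-28) = -3192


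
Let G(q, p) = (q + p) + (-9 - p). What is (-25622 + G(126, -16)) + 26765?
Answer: 1260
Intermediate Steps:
G(q, p) = -9 + q (G(q, p) = (p + q) + (-9 - p) = -9 + q)
(-25622 + G(126, -16)) + 26765 = (-25622 + (-9 + 126)) + 26765 = (-25622 + 117) + 26765 = -25505 + 26765 = 1260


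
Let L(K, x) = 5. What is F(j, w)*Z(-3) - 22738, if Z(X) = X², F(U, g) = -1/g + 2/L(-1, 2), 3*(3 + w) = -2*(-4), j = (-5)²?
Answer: -113537/5 ≈ -22707.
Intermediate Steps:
j = 25
w = -⅓ (w = -3 + (-2*(-4))/3 = -3 + (⅓)*8 = -3 + 8/3 = -⅓ ≈ -0.33333)
F(U, g) = ⅖ - 1/g (F(U, g) = -1/g + 2/5 = -1/g + 2*(⅕) = -1/g + ⅖ = ⅖ - 1/g)
F(j, w)*Z(-3) - 22738 = (⅖ - 1/(-⅓))*(-3)² - 22738 = (⅖ - 1*(-3))*9 - 22738 = (⅖ + 3)*9 - 22738 = (17/5)*9 - 22738 = 153/5 - 22738 = -113537/5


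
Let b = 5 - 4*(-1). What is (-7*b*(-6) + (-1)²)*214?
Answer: 81106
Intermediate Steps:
b = 9 (b = 5 + 4 = 9)
(-7*b*(-6) + (-1)²)*214 = (-7*9*(-6) + (-1)²)*214 = (-63*(-6) + 1)*214 = (378 + 1)*214 = 379*214 = 81106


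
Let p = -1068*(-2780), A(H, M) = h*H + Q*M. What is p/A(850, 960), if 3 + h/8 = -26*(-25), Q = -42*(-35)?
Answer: 37113/72635 ≈ 0.51095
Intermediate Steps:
Q = 1470
h = 5176 (h = -24 + 8*(-26*(-25)) = -24 + 8*650 = -24 + 5200 = 5176)
A(H, M) = 1470*M + 5176*H (A(H, M) = 5176*H + 1470*M = 1470*M + 5176*H)
p = 2969040
p/A(850, 960) = 2969040/(1470*960 + 5176*850) = 2969040/(1411200 + 4399600) = 2969040/5810800 = 2969040*(1/5810800) = 37113/72635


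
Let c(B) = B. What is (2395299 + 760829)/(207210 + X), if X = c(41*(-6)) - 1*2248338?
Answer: -1578064/1020687 ≈ -1.5461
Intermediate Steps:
X = -2248584 (X = 41*(-6) - 1*2248338 = -246 - 2248338 = -2248584)
(2395299 + 760829)/(207210 + X) = (2395299 + 760829)/(207210 - 2248584) = 3156128/(-2041374) = 3156128*(-1/2041374) = -1578064/1020687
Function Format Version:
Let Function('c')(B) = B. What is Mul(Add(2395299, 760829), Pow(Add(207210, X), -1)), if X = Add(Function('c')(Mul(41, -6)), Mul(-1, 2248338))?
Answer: Rational(-1578064, 1020687) ≈ -1.5461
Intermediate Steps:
X = -2248584 (X = Add(Mul(41, -6), Mul(-1, 2248338)) = Add(-246, -2248338) = -2248584)
Mul(Add(2395299, 760829), Pow(Add(207210, X), -1)) = Mul(Add(2395299, 760829), Pow(Add(207210, -2248584), -1)) = Mul(3156128, Pow(-2041374, -1)) = Mul(3156128, Rational(-1, 2041374)) = Rational(-1578064, 1020687)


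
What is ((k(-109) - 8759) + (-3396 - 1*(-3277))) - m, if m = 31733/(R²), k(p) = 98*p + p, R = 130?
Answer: -25572141/1300 ≈ -19671.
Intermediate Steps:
k(p) = 99*p
m = 2441/1300 (m = 31733/(130²) = 31733/16900 = 31733*(1/16900) = 2441/1300 ≈ 1.8777)
((k(-109) - 8759) + (-3396 - 1*(-3277))) - m = ((99*(-109) - 8759) + (-3396 - 1*(-3277))) - 1*2441/1300 = ((-10791 - 8759) + (-3396 + 3277)) - 2441/1300 = (-19550 - 119) - 2441/1300 = -19669 - 2441/1300 = -25572141/1300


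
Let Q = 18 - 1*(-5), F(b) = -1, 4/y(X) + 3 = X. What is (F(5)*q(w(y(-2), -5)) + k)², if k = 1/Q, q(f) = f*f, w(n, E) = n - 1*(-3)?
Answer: 7606564/330625 ≈ 23.007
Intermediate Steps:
y(X) = 4/(-3 + X)
w(n, E) = 3 + n (w(n, E) = n + 3 = 3 + n)
q(f) = f²
Q = 23 (Q = 18 + 5 = 23)
k = 1/23 ≈ 0.043478
(F(5)*q(w(y(-2), -5)) + k)² = (-(3 + 4/(-3 - 2))² + 1/23)² = (-(3 + 4/(-5))² + 1/23)² = (-(3 + 4*(-⅕))² + 1/23)² = (-(3 - ⅘)² + 1/23)² = (-(11/5)² + 1/23)² = (-1*121/25 + 1/23)² = (-121/25 + 1/23)² = (-2758/575)² = 7606564/330625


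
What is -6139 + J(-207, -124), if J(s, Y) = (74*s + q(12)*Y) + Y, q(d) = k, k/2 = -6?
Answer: -20093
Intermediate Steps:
k = -12 (k = 2*(-6) = -12)
q(d) = -12
J(s, Y) = -11*Y + 74*s (J(s, Y) = (74*s - 12*Y) + Y = (-12*Y + 74*s) + Y = -11*Y + 74*s)
-6139 + J(-207, -124) = -6139 + (-11*(-124) + 74*(-207)) = -6139 + (1364 - 15318) = -6139 - 13954 = -20093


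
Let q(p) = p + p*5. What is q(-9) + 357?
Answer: 303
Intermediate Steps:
q(p) = 6*p (q(p) = p + 5*p = 6*p)
q(-9) + 357 = 6*(-9) + 357 = -54 + 357 = 303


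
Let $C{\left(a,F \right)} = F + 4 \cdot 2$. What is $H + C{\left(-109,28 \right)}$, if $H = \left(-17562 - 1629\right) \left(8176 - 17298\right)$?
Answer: $175060338$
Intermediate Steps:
$H = 175060302$ ($H = \left(-19191\right) \left(-9122\right) = 175060302$)
$C{\left(a,F \right)} = 8 + F$ ($C{\left(a,F \right)} = F + 8 = 8 + F$)
$H + C{\left(-109,28 \right)} = 175060302 + \left(8 + 28\right) = 175060302 + 36 = 175060338$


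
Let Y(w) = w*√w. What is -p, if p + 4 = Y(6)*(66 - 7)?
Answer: 4 - 354*√6 ≈ -863.12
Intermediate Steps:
Y(w) = w^(3/2)
p = -4 + 354*√6 (p = -4 + 6^(3/2)*(66 - 7) = -4 + (6*√6)*59 = -4 + 354*√6 ≈ 863.12)
-p = -(-4 + 354*√6) = 4 - 354*√6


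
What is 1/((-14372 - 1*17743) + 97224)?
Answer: 1/65109 ≈ 1.5359e-5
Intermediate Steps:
1/((-14372 - 1*17743) + 97224) = 1/((-14372 - 17743) + 97224) = 1/(-32115 + 97224) = 1/65109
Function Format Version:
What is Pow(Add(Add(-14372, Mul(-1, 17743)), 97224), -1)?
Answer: Rational(1, 65109) ≈ 1.5359e-5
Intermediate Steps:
Pow(Add(Add(-14372, Mul(-1, 17743)), 97224), -1) = Pow(Add(Add(-14372, -17743), 97224), -1) = Pow(Add(-32115, 97224), -1) = Pow(65109, -1) = Rational(1, 65109)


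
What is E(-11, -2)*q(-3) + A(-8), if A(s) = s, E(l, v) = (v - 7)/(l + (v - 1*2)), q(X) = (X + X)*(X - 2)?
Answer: 10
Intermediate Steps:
q(X) = 2*X*(-2 + X) (q(X) = (2*X)*(-2 + X) = 2*X*(-2 + X))
E(l, v) = (-7 + v)/(-2 + l + v) (E(l, v) = (-7 + v)/(l + (v - 2)) = (-7 + v)/(l + (-2 + v)) = (-7 + v)/(-2 + l + v))
E(-11, -2)*q(-3) + A(-8) = ((-7 - 2)/(-2 - 11 - 2))*(2*(-3)*(-2 - 3)) - 8 = (-9/(-15))*(2*(-3)*(-5)) - 8 = -1/15*(-9)*30 - 8 = (3/5)*30 - 8 = 18 - 8 = 10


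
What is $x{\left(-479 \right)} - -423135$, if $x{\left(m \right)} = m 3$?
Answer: $421698$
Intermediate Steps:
$x{\left(m \right)} = 3 m$
$x{\left(-479 \right)} - -423135 = 3 \left(-479\right) - -423135 = -1437 + 423135 = 421698$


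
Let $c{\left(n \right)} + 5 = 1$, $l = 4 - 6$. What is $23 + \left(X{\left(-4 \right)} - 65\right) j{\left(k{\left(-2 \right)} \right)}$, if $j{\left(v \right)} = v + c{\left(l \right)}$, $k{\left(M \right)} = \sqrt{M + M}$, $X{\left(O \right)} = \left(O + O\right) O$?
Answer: $155 - 66 i \approx 155.0 - 66.0 i$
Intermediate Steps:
$l = -2$ ($l = 4 - 6 = -2$)
$c{\left(n \right)} = -4$ ($c{\left(n \right)} = -5 + 1 = -4$)
$X{\left(O \right)} = 2 O^{2}$ ($X{\left(O \right)} = 2 O O = 2 O^{2}$)
$k{\left(M \right)} = \sqrt{2} \sqrt{M}$ ($k{\left(M \right)} = \sqrt{2 M} = \sqrt{2} \sqrt{M}$)
$j{\left(v \right)} = -4 + v$ ($j{\left(v \right)} = v - 4 = -4 + v$)
$23 + \left(X{\left(-4 \right)} - 65\right) j{\left(k{\left(-2 \right)} \right)} = 23 + \left(2 \left(-4\right)^{2} - 65\right) \left(-4 + \sqrt{2} \sqrt{-2}\right) = 23 + \left(2 \cdot 16 - 65\right) \left(-4 + \sqrt{2} i \sqrt{2}\right) = 23 + \left(32 - 65\right) \left(-4 + 2 i\right) = 23 - 33 \left(-4 + 2 i\right) = 23 + \left(132 - 66 i\right) = 155 - 66 i$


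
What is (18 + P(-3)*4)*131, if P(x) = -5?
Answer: -262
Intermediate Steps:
(18 + P(-3)*4)*131 = (18 - 5*4)*131 = (18 - 20)*131 = -2*131 = -262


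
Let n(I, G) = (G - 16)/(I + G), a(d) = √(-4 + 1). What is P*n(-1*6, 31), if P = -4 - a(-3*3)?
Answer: -12/5 - 3*I*√3/5 ≈ -2.4 - 1.0392*I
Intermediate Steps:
a(d) = I*√3 (a(d) = √(-3) = I*√3)
P = -4 - I*√3 ≈ -4.0 - 1.732*I
n(I, G) = (-16 + G)/(G + I)
P*n(-1*6, 31) = (-4 - I*√3)*((-16 + 31)/(31 - 1*6)) = (-4 - I*√3)*(15/(31 - 6)) = (-4 - I*√3)*(15/25) = (-4 - I*√3)*((1/25)*15) = (-4 - I*√3)*(⅗) = -12/5 - 3*I*√3/5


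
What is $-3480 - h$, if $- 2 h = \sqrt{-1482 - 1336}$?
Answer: $-3480 + \frac{i \sqrt{2818}}{2} \approx -3480.0 + 26.542 i$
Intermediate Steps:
$h = - \frac{i \sqrt{2818}}{2}$ ($h = - \frac{\sqrt{-1482 - 1336}}{2} = - \frac{\sqrt{-2818}}{2} = - \frac{i \sqrt{2818}}{2} \approx - 26.542 i$)
$-3480 - h = -3480 - - \frac{i \sqrt{2818}}{2} = -3480 + \frac{i \sqrt{2818}}{2}$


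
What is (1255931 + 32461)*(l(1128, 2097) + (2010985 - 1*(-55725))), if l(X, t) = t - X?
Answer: 2663981082168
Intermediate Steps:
(1255931 + 32461)*(l(1128, 2097) + (2010985 - 1*(-55725))) = (1255931 + 32461)*((2097 - 1*1128) + (2010985 - 1*(-55725))) = 1288392*((2097 - 1128) + (2010985 + 55725)) = 1288392*(969 + 2066710) = 1288392*2067679 = 2663981082168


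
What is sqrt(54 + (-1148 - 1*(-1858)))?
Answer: 2*sqrt(191) ≈ 27.641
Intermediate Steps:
sqrt(54 + (-1148 - 1*(-1858))) = sqrt(54 + (-1148 + 1858)) = sqrt(54 + 710) = sqrt(764) = 2*sqrt(191)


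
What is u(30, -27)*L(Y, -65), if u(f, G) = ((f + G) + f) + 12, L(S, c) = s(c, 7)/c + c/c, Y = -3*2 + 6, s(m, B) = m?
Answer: 90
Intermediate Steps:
Y = 0 (Y = -6 + 6 = 0)
L(S, c) = 2 (L(S, c) = c/c + c/c = 1 + 1 = 2)
u(f, G) = 12 + G + 2*f (u(f, G) = ((G + f) + f) + 12 = (G + 2*f) + 12 = 12 + G + 2*f)
u(30, -27)*L(Y, -65) = (12 - 27 + 2*30)*2 = (12 - 27 + 60)*2 = 45*2 = 90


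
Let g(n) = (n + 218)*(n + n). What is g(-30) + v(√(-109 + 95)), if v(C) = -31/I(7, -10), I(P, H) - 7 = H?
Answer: -33809/3 ≈ -11270.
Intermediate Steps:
g(n) = 2*n*(218 + n) (g(n) = (218 + n)*(2*n) = 2*n*(218 + n))
I(P, H) = 7 + H
v(C) = 31/3 (v(C) = -31/(7 - 10) = -31/(-3) = -31*(-⅓) = 31/3)
g(-30) + v(√(-109 + 95)) = 2*(-30)*(218 - 30) + 31/3 = 2*(-30)*188 + 31/3 = -11280 + 31/3 = -33809/3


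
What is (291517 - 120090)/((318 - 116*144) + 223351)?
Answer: 171427/206965 ≈ 0.82829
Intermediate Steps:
(291517 - 120090)/((318 - 116*144) + 223351) = 171427/((318 - 16704) + 223351) = 171427/(-16386 + 223351) = 171427/206965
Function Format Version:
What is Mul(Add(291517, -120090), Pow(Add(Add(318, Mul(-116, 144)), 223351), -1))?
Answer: Rational(171427, 206965) ≈ 0.82829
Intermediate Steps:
Mul(Add(291517, -120090), Pow(Add(Add(318, Mul(-116, 144)), 223351), -1)) = Mul(171427, Pow(Add(Add(318, -16704), 223351), -1)) = Mul(171427, Pow(Add(-16386, 223351), -1)) = Mul(171427, Pow(206965, -1)) = Mul(171427, Rational(1, 206965)) = Rational(171427, 206965)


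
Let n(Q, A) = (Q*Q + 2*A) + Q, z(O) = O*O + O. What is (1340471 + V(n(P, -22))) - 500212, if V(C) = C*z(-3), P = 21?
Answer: 842767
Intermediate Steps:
z(O) = O + O² (z(O) = O² + O = O + O²)
n(Q, A) = Q + Q² + 2*A (n(Q, A) = (Q² + 2*A) + Q = Q + Q² + 2*A)
V(C) = 6*C (V(C) = C*(-3*(1 - 3)) = C*(-3*(-2)) = C*6 = 6*C)
(1340471 + V(n(P, -22))) - 500212 = (1340471 + 6*(21 + 21² + 2*(-22))) - 500212 = (1340471 + 6*(21 + 441 - 44)) - 500212 = (1340471 + 6*418) - 500212 = (1340471 + 2508) - 500212 = 1342979 - 500212 = 842767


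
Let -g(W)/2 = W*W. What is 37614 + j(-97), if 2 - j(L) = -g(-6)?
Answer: 37544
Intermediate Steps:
g(W) = -2*W² (g(W) = -2*W*W = -2*W²)
j(L) = -70 (j(L) = 2 - (-1)*(-2*(-6)²) = 2 - (-1)*(-2*36) = 2 - (-1)*(-72) = 2 - 1*72 = 2 - 72 = -70)
37614 + j(-97) = 37614 - 70 = 37544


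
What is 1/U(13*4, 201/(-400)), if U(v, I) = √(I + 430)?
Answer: 20*√171799/171799 ≈ 0.048252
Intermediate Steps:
U(v, I) = √(430 + I)
1/U(13*4, 201/(-400)) = 1/(√(430 + 201/(-400))) = 1/(√(430 + 201*(-1/400))) = 1/(√(430 - 201/400)) = 1/(√(171799/400)) = 1/(√171799/20) = 20*√171799/171799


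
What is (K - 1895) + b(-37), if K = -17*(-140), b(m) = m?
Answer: 448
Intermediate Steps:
K = 2380
(K - 1895) + b(-37) = (2380 - 1895) - 37 = 485 - 37 = 448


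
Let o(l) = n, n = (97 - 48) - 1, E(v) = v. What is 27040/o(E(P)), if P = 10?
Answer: 1690/3 ≈ 563.33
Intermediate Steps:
n = 48 (n = 49 - 1 = 48)
o(l) = 48
27040/o(E(P)) = 27040/48 = 27040*(1/48) = 1690/3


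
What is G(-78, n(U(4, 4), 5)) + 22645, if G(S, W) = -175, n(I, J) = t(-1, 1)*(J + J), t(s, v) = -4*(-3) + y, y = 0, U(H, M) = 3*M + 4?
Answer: 22470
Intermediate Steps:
U(H, M) = 4 + 3*M
t(s, v) = 12 (t(s, v) = -4*(-3) + 0 = 12 + 0 = 12)
n(I, J) = 24*J (n(I, J) = 12*(J + J) = 12*(2*J) = 24*J)
G(-78, n(U(4, 4), 5)) + 22645 = -175 + 22645 = 22470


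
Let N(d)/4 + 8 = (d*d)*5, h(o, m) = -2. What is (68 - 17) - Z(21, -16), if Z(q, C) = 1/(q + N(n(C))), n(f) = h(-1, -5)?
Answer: 3518/69 ≈ 50.985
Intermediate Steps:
n(f) = -2
N(d) = -32 + 20*d**2 (N(d) = -32 + 4*((d*d)*5) = -32 + 4*(d**2*5) = -32 + 4*(5*d**2) = -32 + 20*d**2)
Z(q, C) = 1/(48 + q) (Z(q, C) = 1/(q + (-32 + 20*(-2)**2)) = 1/(q + (-32 + 20*4)) = 1/(q + (-32 + 80)) = 1/(q + 48) = 1/(48 + q))
(68 - 17) - Z(21, -16) = (68 - 17) - 1/(48 + 21) = 51 - 1/69 = 3518/69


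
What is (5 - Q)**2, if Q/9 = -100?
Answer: 819025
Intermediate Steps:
Q = -900 (Q = 9*(-100) = -900)
(5 - Q)**2 = (5 - 1*(-900))**2 = (5 + 900)**2 = 905**2 = 819025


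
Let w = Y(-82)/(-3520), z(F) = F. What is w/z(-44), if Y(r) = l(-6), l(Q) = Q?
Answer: -3/77440 ≈ -3.8740e-5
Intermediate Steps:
Y(r) = -6
w = 3/1760 (w = -6/(-3520) = -6*(-1/3520) = 3/1760 ≈ 0.0017045)
w/z(-44) = (3/1760)/(-44) = (3/1760)*(-1/44) = -3/77440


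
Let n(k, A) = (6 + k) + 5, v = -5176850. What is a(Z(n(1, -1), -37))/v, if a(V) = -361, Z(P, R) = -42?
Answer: 361/5176850 ≈ 6.9733e-5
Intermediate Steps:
n(k, A) = 11 + k
a(Z(n(1, -1), -37))/v = -361/(-5176850) = -361*(-1/5176850) = 361/5176850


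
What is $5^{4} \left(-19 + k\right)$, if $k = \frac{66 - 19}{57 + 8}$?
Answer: $- \frac{148500}{13} \approx -11423.0$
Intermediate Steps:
$k = \frac{47}{65} \approx 0.72308$
$5^{4} \left(-19 + k\right) = 5^{4} \left(-19 + \frac{47}{65}\right) = 625 \left(- \frac{1188}{65}\right) = - \frac{148500}{13}$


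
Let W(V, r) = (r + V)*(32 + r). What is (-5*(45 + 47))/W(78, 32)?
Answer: -23/352 ≈ -0.065341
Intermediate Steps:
W(V, r) = (32 + r)*(V + r) (W(V, r) = (V + r)*(32 + r) = (32 + r)*(V + r))
(-5*(45 + 47))/W(78, 32) = (-5*(45 + 47))/(32**2 + 32*78 + 32*32 + 78*32) = (-5*92)/(1024 + 2496 + 1024 + 2496) = -460/7040 = -460*1/7040 = -23/352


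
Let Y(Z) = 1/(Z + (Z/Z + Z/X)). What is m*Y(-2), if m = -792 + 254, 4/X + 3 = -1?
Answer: -538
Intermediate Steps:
X = -1 (X = 4/(-3 - 1) = 4/(-4) = 4*(-¼) = -1)
m = -538
Y(Z) = 1 (Y(Z) = 1/(Z + (Z/Z + Z/(-1))) = 1/(Z + (1 + Z*(-1))) = 1/(Z + (1 - Z)) = 1/1 = 1)
m*Y(-2) = -538*1 = -538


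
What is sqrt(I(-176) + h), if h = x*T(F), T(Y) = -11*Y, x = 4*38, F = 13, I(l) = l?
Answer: 2*I*sqrt(5478) ≈ 148.03*I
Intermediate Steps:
x = 152
h = -21736 (h = 152*(-11*13) = 152*(-143) = -21736)
sqrt(I(-176) + h) = sqrt(-176 - 21736) = sqrt(-21912) = 2*I*sqrt(5478)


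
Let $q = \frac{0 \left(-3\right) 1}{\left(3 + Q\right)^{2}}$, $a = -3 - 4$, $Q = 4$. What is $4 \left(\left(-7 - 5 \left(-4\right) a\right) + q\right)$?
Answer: $-588$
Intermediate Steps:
$a = -7$
$q = 0$ ($q = \frac{0 \left(-3\right) 1}{\left(3 + 4\right)^{2}} = \frac{0 \cdot 1}{7^{2}} = \frac{0}{49} = 0 \cdot \frac{1}{49} = 0$)
$4 \left(\left(-7 - 5 \left(-4\right) a\right) + q\right) = 4 \left(\left(-7 - 5 \left(-4\right) \left(-7\right)\right) + 0\right) = 4 \left(\left(-7 - \left(-20\right) \left(-7\right)\right) + 0\right) = 4 \left(\left(-7 - 140\right) + 0\right) = 4 \left(-147 + 0\right) = 4 \left(-147\right) = -588$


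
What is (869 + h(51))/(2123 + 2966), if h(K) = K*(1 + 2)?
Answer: 146/727 ≈ 0.20083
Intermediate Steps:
h(K) = 3*K (h(K) = K*3 = 3*K)
(869 + h(51))/(2123 + 2966) = (869 + 3*51)/(2123 + 2966) = (869 + 153)/5089 = 1022*(1/5089) = 146/727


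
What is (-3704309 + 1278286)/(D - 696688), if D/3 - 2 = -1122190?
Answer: 2426023/4063252 ≈ 0.59706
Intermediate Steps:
D = -3366564 (D = 6 + 3*(-1122190) = 6 - 3366570 = -3366564)
(-3704309 + 1278286)/(D - 696688) = (-3704309 + 1278286)/(-3366564 - 696688) = -2426023/(-4063252) = -2426023*(-1/4063252) = 2426023/4063252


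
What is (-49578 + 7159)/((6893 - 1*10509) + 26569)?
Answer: -42419/22953 ≈ -1.8481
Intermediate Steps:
(-49578 + 7159)/((6893 - 1*10509) + 26569) = -42419/((6893 - 10509) + 26569) = -42419/(-3616 + 26569) = -42419/22953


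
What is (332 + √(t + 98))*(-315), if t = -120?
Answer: -104580 - 315*I*√22 ≈ -1.0458e+5 - 1477.5*I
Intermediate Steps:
(332 + √(t + 98))*(-315) = (332 + √(-120 + 98))*(-315) = (332 + √(-22))*(-315) = (332 + I*√22)*(-315) = -104580 - 315*I*√22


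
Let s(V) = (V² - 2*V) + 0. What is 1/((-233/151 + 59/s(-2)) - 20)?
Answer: -1208/17115 ≈ -0.070581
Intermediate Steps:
s(V) = V² - 2*V
1/((-233/151 + 59/s(-2)) - 20) = 1/((-233/151 + 59/((-2*(-2 - 2)))) - 20) = 1/((-233*1/151 + 59/((-2*(-4)))) - 20) = 1/((-233/151 + 59/8) - 20) = 1/(7045/1208 - 20) = 1/(-17115/1208) = -1208/17115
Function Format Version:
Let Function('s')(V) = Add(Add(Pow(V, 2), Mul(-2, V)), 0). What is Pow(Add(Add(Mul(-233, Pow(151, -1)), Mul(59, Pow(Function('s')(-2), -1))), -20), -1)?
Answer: Rational(-1208, 17115) ≈ -0.070581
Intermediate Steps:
Function('s')(V) = Add(Pow(V, 2), Mul(-2, V))
Pow(Add(Add(Mul(-233, Pow(151, -1)), Mul(59, Pow(Function('s')(-2), -1))), -20), -1) = Pow(Add(Add(Mul(-233, Pow(151, -1)), Mul(59, Pow(Mul(-2, Add(-2, -2)), -1))), -20), -1) = Pow(Add(Add(Mul(-233, Rational(1, 151)), Mul(59, Pow(Mul(-2, -4), -1))), -20), -1) = Pow(Add(Add(Rational(-233, 151), Mul(59, Pow(8, -1))), -20), -1) = Pow(Add(Add(Rational(-233, 151), Mul(59, Rational(1, 8))), -20), -1) = Pow(Add(Add(Rational(-233, 151), Rational(59, 8)), -20), -1) = Pow(Add(Rational(7045, 1208), -20), -1) = Pow(Rational(-17115, 1208), -1) = Rational(-1208, 17115)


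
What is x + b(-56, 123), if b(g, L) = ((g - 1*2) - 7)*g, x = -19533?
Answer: -15893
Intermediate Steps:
b(g, L) = g*(-9 + g) (b(g, L) = ((g - 2) - 7)*g = ((-2 + g) - 7)*g = (-9 + g)*g = g*(-9 + g))
x + b(-56, 123) = -19533 - 56*(-9 - 56) = -19533 - 56*(-65) = -19533 + 3640 = -15893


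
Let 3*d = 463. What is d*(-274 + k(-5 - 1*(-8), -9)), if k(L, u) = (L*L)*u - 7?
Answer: -167606/3 ≈ -55869.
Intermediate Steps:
k(L, u) = -7 + u*L**2 (k(L, u) = L**2*u - 7 = u*L**2 - 7 = -7 + u*L**2)
d = 463/3 (d = (1/3)*463 = 463/3 ≈ 154.33)
d*(-274 + k(-5 - 1*(-8), -9)) = 463*(-274 + (-7 - 9*(-5 - 1*(-8))**2))/3 = 463*(-274 + (-7 - 9*(-5 + 8)**2))/3 = 463*(-274 + (-7 - 9*3**2))/3 = 463*(-274 + (-7 - 9*9))/3 = 463*(-274 + (-7 - 81))/3 = 463*(-274 - 88)/3 = (463/3)*(-362) = -167606/3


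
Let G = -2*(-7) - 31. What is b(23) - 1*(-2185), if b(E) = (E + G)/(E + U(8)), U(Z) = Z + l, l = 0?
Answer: 67741/31 ≈ 2185.2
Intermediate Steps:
G = -17 (G = 14 - 31 = -17)
U(Z) = Z (U(Z) = Z + 0 = Z)
b(E) = (-17 + E)/(8 + E) (b(E) = (E - 17)/(E + 8) = (-17 + E)/(8 + E))
b(23) - 1*(-2185) = (-17 + 23)/(8 + 23) - 1*(-2185) = 6/31 + 2185 = 67741/31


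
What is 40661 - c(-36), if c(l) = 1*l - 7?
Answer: 40704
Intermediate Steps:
c(l) = -7 + l (c(l) = l - 7 = -7 + l)
40661 - c(-36) = 40661 - (-7 - 36) = 40661 - 1*(-43) = 40661 + 43 = 40704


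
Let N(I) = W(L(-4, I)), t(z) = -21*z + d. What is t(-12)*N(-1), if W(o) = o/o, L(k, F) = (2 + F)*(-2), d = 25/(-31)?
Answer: 7787/31 ≈ 251.19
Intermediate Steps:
d = -25/31 (d = 25*(-1/31) = -25/31 ≈ -0.80645)
L(k, F) = -4 - 2*F
t(z) = -25/31 - 21*z (t(z) = -21*z - 25/31 = -25/31 - 21*z)
W(o) = 1
N(I) = 1
t(-12)*N(-1) = (-25/31 - 21*(-12))*1 = (-25/31 + 252)*1 = (7787/31)*1 = 7787/31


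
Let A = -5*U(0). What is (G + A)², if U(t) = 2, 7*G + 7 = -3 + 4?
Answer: 5776/49 ≈ 117.88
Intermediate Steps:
G = -6/7 (G = -1 + (-3 + 4)/7 = -1 + (⅐)*1 = -1 + ⅐ = -6/7 ≈ -0.85714)
A = -10 (A = -5*2 = -10)
(G + A)² = (-6/7 - 10)² = (-76/7)² = 5776/49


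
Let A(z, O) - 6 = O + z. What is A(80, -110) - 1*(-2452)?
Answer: 2428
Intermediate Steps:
A(z, O) = 6 + O + z (A(z, O) = 6 + (O + z) = 6 + O + z)
A(80, -110) - 1*(-2452) = (6 - 110 + 80) - 1*(-2452) = -24 + 2452 = 2428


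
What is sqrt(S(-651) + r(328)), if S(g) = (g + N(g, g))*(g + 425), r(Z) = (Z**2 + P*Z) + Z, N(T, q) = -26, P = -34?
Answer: sqrt(249762) ≈ 499.76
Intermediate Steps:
r(Z) = Z**2 - 33*Z (r(Z) = (Z**2 - 34*Z) + Z = Z**2 - 33*Z)
S(g) = (-26 + g)*(425 + g) (S(g) = (g - 26)*(g + 425) = (-26 + g)*(425 + g))
sqrt(S(-651) + r(328)) = sqrt((-11050 + (-651)**2 + 399*(-651)) + 328*(-33 + 328)) = sqrt((-11050 + 423801 - 259749) + 328*295) = sqrt(153002 + 96760) = sqrt(249762)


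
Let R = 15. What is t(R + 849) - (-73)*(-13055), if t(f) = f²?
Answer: -206519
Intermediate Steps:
t(R + 849) - (-73)*(-13055) = (15 + 849)² - (-73)*(-13055) = 864² - 1*953015 = 746496 - 953015 = -206519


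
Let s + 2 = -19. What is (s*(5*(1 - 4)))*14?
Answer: 4410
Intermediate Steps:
s = -21 (s = -2 - 19 = -21)
(s*(5*(1 - 4)))*14 = -105*(1 - 4)*14 = -105*(-3)*14 = -21*(-15)*14 = 315*14 = 4410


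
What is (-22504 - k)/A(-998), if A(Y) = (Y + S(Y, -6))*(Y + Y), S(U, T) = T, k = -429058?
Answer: 203277/1001992 ≈ 0.20287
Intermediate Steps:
A(Y) = 2*Y*(-6 + Y) (A(Y) = (Y - 6)*(Y + Y) = (-6 + Y)*(2*Y) = 2*Y*(-6 + Y))
(-22504 - k)/A(-998) = (-22504 - 1*(-429058))/((2*(-998)*(-6 - 998))) = (-22504 + 429058)/((2*(-998)*(-1004))) = 406554/2003984 = 406554*(1/2003984) = 203277/1001992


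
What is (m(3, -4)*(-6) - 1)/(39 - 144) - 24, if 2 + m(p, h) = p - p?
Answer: -2531/105 ≈ -24.105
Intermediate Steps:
m(p, h) = -2 (m(p, h) = -2 + (p - p) = -2 + 0 = -2)
(m(3, -4)*(-6) - 1)/(39 - 144) - 24 = (-2*(-6) - 1)/(39 - 144) - 24 = (12 - 1)/(-105) - 24 = 11*(-1/105) - 24 = -11/105 - 24 = -2531/105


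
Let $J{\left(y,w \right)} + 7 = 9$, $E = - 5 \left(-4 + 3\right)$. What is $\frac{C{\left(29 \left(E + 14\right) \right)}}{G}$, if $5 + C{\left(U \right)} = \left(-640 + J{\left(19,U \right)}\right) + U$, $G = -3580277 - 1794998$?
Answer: $\frac{92}{5375275} \approx 1.7115 \cdot 10^{-5}$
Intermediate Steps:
$E = 5$ ($E = \left(-5\right) \left(-1\right) = 5$)
$G = -5375275$
$J{\left(y,w \right)} = 2$ ($J{\left(y,w \right)} = -7 + 9 = 2$)
$C{\left(U \right)} = -643 + U$ ($C{\left(U \right)} = -5 + \left(\left(-640 + 2\right) + U\right) = -5 + \left(-638 + U\right) = -643 + U$)
$\frac{C{\left(29 \left(E + 14\right) \right)}}{G} = \frac{-643 + 29 \left(5 + 14\right)}{-5375275} = \left(-643 + 29 \cdot 19\right) \left(- \frac{1}{5375275}\right) = \left(-643 + 551\right) \left(- \frac{1}{5375275}\right) = \left(-92\right) \left(- \frac{1}{5375275}\right) = \frac{92}{5375275}$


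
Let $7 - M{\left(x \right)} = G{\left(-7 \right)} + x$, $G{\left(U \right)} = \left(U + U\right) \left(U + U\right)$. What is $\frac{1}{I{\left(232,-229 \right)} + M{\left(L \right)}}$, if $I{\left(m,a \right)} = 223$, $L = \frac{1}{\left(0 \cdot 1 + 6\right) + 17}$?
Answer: $\frac{23}{781} \approx 0.029449$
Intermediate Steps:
$G{\left(U \right)} = 4 U^{2}$ ($G{\left(U \right)} = 2 U 2 U = 4 U^{2}$)
$L = \frac{1}{23}$ ($L = \frac{1}{\left(0 + 6\right) + 17} = \frac{1}{6 + 17} = \frac{1}{23} \approx 0.043478$)
$M{\left(x \right)} = -189 - x$ ($M{\left(x \right)} = 7 - \left(4 \left(-7\right)^{2} + x\right) = 7 - \left(4 \cdot 49 + x\right) = 7 - \left(196 + x\right) = -189 - x$)
$\frac{1}{I{\left(232,-229 \right)} + M{\left(L \right)}} = \frac{1}{223 - \frac{4348}{23}} = \frac{1}{\frac{781}{23}} = \frac{23}{781}$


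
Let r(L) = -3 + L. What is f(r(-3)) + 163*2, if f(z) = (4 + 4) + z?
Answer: 328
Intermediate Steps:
f(z) = 8 + z
f(r(-3)) + 163*2 = (8 + (-3 - 3)) + 163*2 = (8 - 6) + 326 = 2 + 326 = 328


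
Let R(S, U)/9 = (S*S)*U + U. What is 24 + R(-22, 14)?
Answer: 61134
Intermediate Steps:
R(S, U) = 9*U + 9*U*S**2 (R(S, U) = 9*((S*S)*U + U) = 9*(S**2*U + U) = 9*(U*S**2 + U) = 9*(U + U*S**2) = 9*U + 9*U*S**2)
24 + R(-22, 14) = 24 + 9*14*(1 + (-22)**2) = 24 + 9*14*(1 + 484) = 24 + 9*14*485 = 24 + 61110 = 61134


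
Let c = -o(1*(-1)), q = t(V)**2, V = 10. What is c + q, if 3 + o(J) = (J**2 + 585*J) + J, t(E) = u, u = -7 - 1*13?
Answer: 988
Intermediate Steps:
u = -20 (u = -7 - 13 = -20)
t(E) = -20
o(J) = -3 + J**2 + 586*J (o(J) = -3 + ((J**2 + 585*J) + J) = -3 + (J**2 + 586*J) = -3 + J**2 + 586*J)
q = 400 (q = (-20)**2 = 400)
c = 588 (c = -(-3 + (1*(-1))**2 + 586*(1*(-1))) = -(-3 + (-1)**2 + 586*(-1)) = -(-3 + 1 - 586) = -1*(-588) = 588)
c + q = 588 + 400 = 988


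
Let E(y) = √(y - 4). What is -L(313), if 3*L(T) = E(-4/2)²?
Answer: 2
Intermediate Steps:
E(y) = √(-4 + y)
L(T) = -2 (L(T) = (√(-4 - 4/2))²/3 = (√(-4 - 4*½))²/3 = (√(-4 - 2))²/3 = (√(-6))²/3 = (I*√6)²/3 = (⅓)*(-6) = -2)
-L(313) = -1*(-2) = 2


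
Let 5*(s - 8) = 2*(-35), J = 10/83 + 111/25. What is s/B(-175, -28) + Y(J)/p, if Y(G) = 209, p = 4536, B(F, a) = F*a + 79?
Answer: 1013395/22584744 ≈ 0.044871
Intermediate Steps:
B(F, a) = 79 + F*a
J = 9463/2075 (J = 10*(1/83) + 111*(1/25) = 10/83 + 111/25 = 9463/2075 ≈ 4.5605)
s = -6 (s = 8 + (2*(-35))/5 = 8 + (⅕)*(-70) = 8 - 14 = -6)
s/B(-175, -28) + Y(J)/p = -6/(79 - 175*(-28)) + 209/4536 = -6/(79 + 4900) + 209*(1/4536) = -6/4979 + 209/4536 = 1013395/22584744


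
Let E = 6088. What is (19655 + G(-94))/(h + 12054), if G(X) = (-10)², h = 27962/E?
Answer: 60134220/36706357 ≈ 1.6383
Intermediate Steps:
h = 13981/3044 (h = 27962/6088 = 27962*(1/6088) = 13981/3044 ≈ 4.5930)
G(X) = 100
(19655 + G(-94))/(h + 12054) = (19655 + 100)/(13981/3044 + 12054) = 19755/(36706357/3044) = 19755*(3044/36706357) = 60134220/36706357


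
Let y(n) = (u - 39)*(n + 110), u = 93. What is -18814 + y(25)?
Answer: -11524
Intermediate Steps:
y(n) = 5940 + 54*n (y(n) = (93 - 39)*(n + 110) = 54*(110 + n) = 5940 + 54*n)
-18814 + y(25) = -18814 + (5940 + 54*25) = -18814 + (5940 + 1350) = -18814 + 7290 = -11524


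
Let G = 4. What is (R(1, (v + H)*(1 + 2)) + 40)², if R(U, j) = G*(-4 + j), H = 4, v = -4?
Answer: 576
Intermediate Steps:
R(U, j) = -16 + 4*j (R(U, j) = 4*(-4 + j) = -16 + 4*j)
(R(1, (v + H)*(1 + 2)) + 40)² = ((-16 + 4*((-4 + 4)*(1 + 2))) + 40)² = ((-16 + 4*(0*3)) + 40)² = ((-16 + 4*0) + 40)² = ((-16 + 0) + 40)² = (-16 + 40)² = 24² = 576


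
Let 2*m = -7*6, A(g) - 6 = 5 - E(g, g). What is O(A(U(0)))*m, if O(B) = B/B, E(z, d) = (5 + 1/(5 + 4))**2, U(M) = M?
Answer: -21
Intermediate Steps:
E(z, d) = 2116/81 (E(z, d) = (5 + 1/9)**2 = (46/9)**2 = 2116/81)
A(g) = -1225/81 (A(g) = 6 + (5 - 1*2116/81) = 6 + (5 - 2116/81) = 6 - 1711/81 = -1225/81)
m = -21 (m = (-7*6)/2 = (1/2)*(-42) = -21)
O(B) = 1
O(A(U(0)))*m = 1*(-21) = -21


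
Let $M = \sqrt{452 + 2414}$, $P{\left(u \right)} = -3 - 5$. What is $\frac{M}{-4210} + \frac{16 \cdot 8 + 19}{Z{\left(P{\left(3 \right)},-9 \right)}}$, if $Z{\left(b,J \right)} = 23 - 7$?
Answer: $\frac{147}{16} - \frac{\sqrt{2866}}{4210} \approx 9.1748$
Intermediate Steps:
$P{\left(u \right)} = -8$ ($P{\left(u \right)} = -3 - 5 = -8$)
$Z{\left(b,J \right)} = 16$ ($Z{\left(b,J \right)} = 23 - 7 = 16$)
$M = \sqrt{2866} \approx 53.535$
$\frac{M}{-4210} + \frac{16 \cdot 8 + 19}{Z{\left(P{\left(3 \right)},-9 \right)}} = \frac{\sqrt{2866}}{-4210} + \frac{16 \cdot 8 + 19}{16} = \sqrt{2866} \left(- \frac{1}{4210}\right) + \left(128 + 19\right) \frac{1}{16} = - \frac{\sqrt{2866}}{4210} + 147 \cdot \frac{1}{16} = - \frac{\sqrt{2866}}{4210} + \frac{147}{16} = \frac{147}{16} - \frac{\sqrt{2866}}{4210}$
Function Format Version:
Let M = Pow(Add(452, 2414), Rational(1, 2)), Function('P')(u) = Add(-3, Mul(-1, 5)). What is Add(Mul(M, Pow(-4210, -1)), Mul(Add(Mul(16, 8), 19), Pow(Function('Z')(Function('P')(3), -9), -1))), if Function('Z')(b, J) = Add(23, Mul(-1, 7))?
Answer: Add(Rational(147, 16), Mul(Rational(-1, 4210), Pow(2866, Rational(1, 2)))) ≈ 9.1748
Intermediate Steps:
Function('P')(u) = -8 (Function('P')(u) = Add(-3, -5) = -8)
Function('Z')(b, J) = 16 (Function('Z')(b, J) = Add(23, -7) = 16)
M = Pow(2866, Rational(1, 2)) ≈ 53.535
Add(Mul(M, Pow(-4210, -1)), Mul(Add(Mul(16, 8), 19), Pow(Function('Z')(Function('P')(3), -9), -1))) = Add(Mul(Pow(2866, Rational(1, 2)), Pow(-4210, -1)), Mul(Add(Mul(16, 8), 19), Pow(16, -1))) = Add(Mul(Pow(2866, Rational(1, 2)), Rational(-1, 4210)), Mul(Add(128, 19), Rational(1, 16))) = Add(Mul(Rational(-1, 4210), Pow(2866, Rational(1, 2))), Mul(147, Rational(1, 16))) = Add(Mul(Rational(-1, 4210), Pow(2866, Rational(1, 2))), Rational(147, 16)) = Add(Rational(147, 16), Mul(Rational(-1, 4210), Pow(2866, Rational(1, 2))))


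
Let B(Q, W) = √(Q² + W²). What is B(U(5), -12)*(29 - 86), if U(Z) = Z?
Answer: -741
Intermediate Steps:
B(U(5), -12)*(29 - 86) = √(5² + (-12)²)*(29 - 86) = √(25 + 144)*(-57) = √169*(-57) = 13*(-57) = -741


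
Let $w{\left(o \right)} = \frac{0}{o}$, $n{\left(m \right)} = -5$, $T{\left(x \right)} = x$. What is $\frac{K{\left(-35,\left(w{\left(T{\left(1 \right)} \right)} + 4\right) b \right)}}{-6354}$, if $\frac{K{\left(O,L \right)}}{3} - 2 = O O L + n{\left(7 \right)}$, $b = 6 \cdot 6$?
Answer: $- \frac{58799}{706} \approx -83.285$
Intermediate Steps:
$w{\left(o \right)} = 0$
$b = 36$
$K{\left(O,L \right)} = -9 + 3 L O^{2}$ ($K{\left(O,L \right)} = 6 + 3 \left(O O L - 5\right) = 6 + 3 \left(O^{2} L - 5\right) = 6 + 3 \left(L O^{2} - 5\right) = 6 + 3 \left(-5 + L O^{2}\right) = 6 + \left(-15 + 3 L O^{2}\right) = -9 + 3 L O^{2}$)
$\frac{K{\left(-35,\left(w{\left(T{\left(1 \right)} \right)} + 4\right) b \right)}}{-6354} = \frac{-9 + 3 \left(0 + 4\right) 36 \left(-35\right)^{2}}{-6354} = \left(-9 + 3 \cdot 4 \cdot 36 \cdot 1225\right) \left(- \frac{1}{6354}\right) = \left(-9 + 3 \cdot 144 \cdot 1225\right) \left(- \frac{1}{6354}\right) = \left(-9 + 529200\right) \left(- \frac{1}{6354}\right) = 529191 \left(- \frac{1}{6354}\right) = - \frac{58799}{706}$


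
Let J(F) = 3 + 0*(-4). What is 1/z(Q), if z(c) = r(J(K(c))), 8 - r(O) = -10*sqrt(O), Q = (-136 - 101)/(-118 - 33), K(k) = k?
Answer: -2/59 + 5*sqrt(3)/118 ≈ 0.039494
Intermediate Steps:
J(F) = 3 (J(F) = 3 + 0 = 3)
Q = 237/151 (Q = -237/(-151) = -237*(-1/151) = 237/151 ≈ 1.5695)
r(O) = 8 + 10*sqrt(O) (r(O) = 8 - (-10)*sqrt(O) = 8 + 10*sqrt(O))
z(c) = 8 + 10*sqrt(3)
1/z(Q) = 1/(8 + 10*sqrt(3))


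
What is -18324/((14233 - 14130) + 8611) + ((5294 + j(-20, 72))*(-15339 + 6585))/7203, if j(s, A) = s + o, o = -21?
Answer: -66807200640/10461157 ≈ -6386.2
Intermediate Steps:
j(s, A) = -21 + s (j(s, A) = s - 21 = -21 + s)
-18324/((14233 - 14130) + 8611) + ((5294 + j(-20, 72))*(-15339 + 6585))/7203 = -18324/((14233 - 14130) + 8611) + ((5294 + (-21 - 20))*(-15339 + 6585))/7203 = -18324/(103 + 8611) + ((5294 - 41)*(-8754))*(1/7203) = -18324/8714 + (5253*(-8754))*(1/7203) = -18324*1/8714 - 45984762*1/7203 = -9162/4357 - 15328254/2401 = -66807200640/10461157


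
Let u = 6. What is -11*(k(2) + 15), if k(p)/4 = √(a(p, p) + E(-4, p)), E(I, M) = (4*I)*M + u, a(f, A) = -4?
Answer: -165 - 44*I*√30 ≈ -165.0 - 241.0*I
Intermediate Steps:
E(I, M) = 6 + 4*I*M (E(I, M) = (4*I)*M + 6 = 4*I*M + 6 = 6 + 4*I*M)
k(p) = 4*√(2 - 16*p) (k(p) = 4*√(-4 + (6 + 4*(-4)*p)) = 4*√(-4 + (6 - 16*p)) = 4*√(2 - 16*p))
-11*(k(2) + 15) = -11*(4*√(2 - 16*2) + 15) = -11*(4*√(2 - 32) + 15) = -11*(4*√(-30) + 15) = -11*(4*(I*√30) + 15) = -11*(4*I*√30 + 15) = -11*(15 + 4*I*√30) = -165 - 44*I*√30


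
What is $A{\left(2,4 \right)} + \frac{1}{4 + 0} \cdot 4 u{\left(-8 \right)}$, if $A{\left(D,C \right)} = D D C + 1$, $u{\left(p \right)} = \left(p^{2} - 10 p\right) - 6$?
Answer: $155$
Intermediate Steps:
$u{\left(p \right)} = -6 + p^{2} - 10 p$
$A{\left(D,C \right)} = 1 + C D^{2}$ ($A{\left(D,C \right)} = D^{2} C + 1 = C D^{2} + 1 = 1 + C D^{2}$)
$A{\left(2,4 \right)} + \frac{1}{4 + 0} \cdot 4 u{\left(-8 \right)} = \left(1 + 4 \cdot 2^{2}\right) + \frac{1}{4 + 0} \cdot 4 \left(-6 + \left(-8\right)^{2} - -80\right) = \left(1 + 4 \cdot 4\right) + \frac{1}{4} \cdot 4 \left(-6 + 64 + 80\right) = \left(1 + 16\right) + \frac{1}{4} \cdot 4 \cdot 138 = 17 + 1 \cdot 138 = 17 + 138 = 155$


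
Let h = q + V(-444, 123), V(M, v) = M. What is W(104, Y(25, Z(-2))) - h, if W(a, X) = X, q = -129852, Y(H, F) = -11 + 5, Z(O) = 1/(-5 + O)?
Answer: 130290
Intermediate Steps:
Y(H, F) = -6
h = -130296 (h = -129852 - 444 = -130296)
W(104, Y(25, Z(-2))) - h = -6 - 1*(-130296) = -6 + 130296 = 130290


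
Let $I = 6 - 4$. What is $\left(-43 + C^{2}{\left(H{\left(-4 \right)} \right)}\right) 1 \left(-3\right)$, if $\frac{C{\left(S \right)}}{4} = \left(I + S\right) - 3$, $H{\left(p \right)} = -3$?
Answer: $-639$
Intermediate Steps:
$I = 2$ ($I = 6 - 4 = 2$)
$C{\left(S \right)} = -4 + 4 S$ ($C{\left(S \right)} = 4 \left(\left(2 + S\right) - 3\right) = 4 \left(-1 + S\right) = -4 + 4 S$)
$\left(-43 + C^{2}{\left(H{\left(-4 \right)} \right)}\right) 1 \left(-3\right) = \left(-43 + \left(-4 + 4 \left(-3\right)\right)^{2}\right) 1 \left(-3\right) = \left(-43 + \left(-4 - 12\right)^{2}\right) \left(-3\right) = \left(-43 + \left(-16\right)^{2}\right) \left(-3\right) = \left(-43 + 256\right) \left(-3\right) = 213 \left(-3\right) = -639$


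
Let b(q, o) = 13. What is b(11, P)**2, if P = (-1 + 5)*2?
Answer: 169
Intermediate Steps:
P = 8 (P = 4*2 = 8)
b(11, P)**2 = 13**2 = 169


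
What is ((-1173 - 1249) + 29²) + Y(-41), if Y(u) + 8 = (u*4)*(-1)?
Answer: -1425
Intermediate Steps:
Y(u) = -8 - 4*u (Y(u) = -8 + (u*4)*(-1) = -8 + (4*u)*(-1) = -8 - 4*u)
((-1173 - 1249) + 29²) + Y(-41) = ((-1173 - 1249) + 29²) + (-8 - 4*(-41)) = (-2422 + 841) + (-8 + 164) = -1581 + 156 = -1425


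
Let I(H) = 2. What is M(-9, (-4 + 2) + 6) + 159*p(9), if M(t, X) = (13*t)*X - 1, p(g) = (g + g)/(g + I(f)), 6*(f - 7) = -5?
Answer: -2297/11 ≈ -208.82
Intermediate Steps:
f = 37/6 (f = 7 + (⅙)*(-5) = 7 - ⅚ = 37/6 ≈ 6.1667)
p(g) = 2*g/(2 + g) (p(g) = (g + g)/(g + 2) = (2*g)/(2 + g) = 2*g/(2 + g))
M(t, X) = -1 + 13*X*t (M(t, X) = 13*X*t - 1 = -1 + 13*X*t)
M(-9, (-4 + 2) + 6) + 159*p(9) = (-1 + 13*((-4 + 2) + 6)*(-9)) + 159*(2*9/(2 + 9)) = (-1 + 13*(-2 + 6)*(-9)) + 159*(2*9/11) = (-1 + 13*4*(-9)) + 159*(2*9*(1/11)) = (-1 - 468) + 159*(18/11) = -469 + 2862/11 = -2297/11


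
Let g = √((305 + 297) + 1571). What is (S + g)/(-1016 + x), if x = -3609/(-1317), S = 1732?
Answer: -760348/444821 - 439*√2173/444821 ≈ -1.7553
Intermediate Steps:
g = √2173 (g = √(602 + 1571) = √2173 ≈ 46.615)
x = 1203/439 (x = -3609*(-1/1317) = 1203/439 ≈ 2.7403)
(S + g)/(-1016 + x) = (1732 + √2173)/(-1016 + 1203/439) = (1732 + √2173)/(-444821/439) = (1732 + √2173)*(-439/444821) = -760348/444821 - 439*√2173/444821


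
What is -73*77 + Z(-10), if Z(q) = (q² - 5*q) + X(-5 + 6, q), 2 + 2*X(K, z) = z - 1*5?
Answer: -10959/2 ≈ -5479.5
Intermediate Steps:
X(K, z) = -7/2 + z/2 (X(K, z) = -1 + (z - 1*5)/2 = -1 + (z - 5)/2 = -1 + (-5 + z)/2 = -1 + (-5/2 + z/2) = -7/2 + z/2)
Z(q) = -7/2 + q² - 9*q/2 (Z(q) = (q² - 5*q) + (-7/2 + q/2) = -7/2 + q² - 9*q/2)
-73*77 + Z(-10) = -73*77 + (-7/2 + (-10)² - 9/2*(-10)) = -5621 + (-7/2 + 100 + 45) = -5621 + 283/2 = -10959/2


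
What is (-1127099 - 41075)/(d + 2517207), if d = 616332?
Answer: -1168174/3133539 ≈ -0.37280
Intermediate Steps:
(-1127099 - 41075)/(d + 2517207) = (-1127099 - 41075)/(616332 + 2517207) = -1168174/3133539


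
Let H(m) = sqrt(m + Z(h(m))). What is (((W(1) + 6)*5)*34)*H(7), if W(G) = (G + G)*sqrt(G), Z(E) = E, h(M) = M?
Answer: 1360*sqrt(14) ≈ 5088.7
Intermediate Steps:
W(G) = 2*G**(3/2) (W(G) = (2*G)*sqrt(G) = 2*G**(3/2))
H(m) = sqrt(2)*sqrt(m) (H(m) = sqrt(m + m) = sqrt(2*m) = sqrt(2)*sqrt(m))
(((W(1) + 6)*5)*34)*H(7) = (((2*1**(3/2) + 6)*5)*34)*(sqrt(2)*sqrt(7)) = (((2*1 + 6)*5)*34)*sqrt(14) = (((2 + 6)*5)*34)*sqrt(14) = ((8*5)*34)*sqrt(14) = (40*34)*sqrt(14) = 1360*sqrt(14)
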